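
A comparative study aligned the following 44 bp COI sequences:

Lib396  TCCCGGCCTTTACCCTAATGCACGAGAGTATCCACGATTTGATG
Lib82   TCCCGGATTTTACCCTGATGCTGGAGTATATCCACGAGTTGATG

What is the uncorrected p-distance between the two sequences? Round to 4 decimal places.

0.1818

Mismatches occur at site 7 (C↔A), site 8 (C↔T), site 17 (A↔G), site 22 (A↔T), site 23 (C↔G), site 27 (A↔T), site 28 (G↔A), site 38 (T↔G).
There are 8 differences over 44 sites, so p = 8/44 = 0.1818.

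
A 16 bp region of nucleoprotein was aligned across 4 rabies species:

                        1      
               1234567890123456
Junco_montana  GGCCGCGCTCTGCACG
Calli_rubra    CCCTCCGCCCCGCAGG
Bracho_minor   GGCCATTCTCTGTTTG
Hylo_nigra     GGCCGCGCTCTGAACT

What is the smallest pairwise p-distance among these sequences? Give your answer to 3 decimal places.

0.125

Pairwise Hamming distances:
  Junco_montana vs Calli_rubra: 7
  Junco_montana vs Bracho_minor: 6
  Junco_montana vs Hylo_nigra: 2
  Calli_rubra vs Bracho_minor: 11
  Calli_rubra vs Hylo_nigra: 9
  Bracho_minor vs Hylo_nigra: 7
The smallest is 2 mismatches, between Junco_montana and Hylo_nigra; p = 2/16 = 0.125.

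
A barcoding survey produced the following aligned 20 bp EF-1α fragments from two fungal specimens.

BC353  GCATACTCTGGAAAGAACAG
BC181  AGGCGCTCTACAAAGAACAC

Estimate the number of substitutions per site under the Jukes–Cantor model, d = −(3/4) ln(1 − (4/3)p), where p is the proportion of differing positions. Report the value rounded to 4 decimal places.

0.5716

Differing sites — 1:G/A; 2:C/G; 3:A/G; 4:T/C; 5:A/G; 10:G/A; 11:G/C; 20:G/C.
p = 8/20 = 0.400000.
d = −0.75 · ln(1 − (4/3)·0.400000) = −0.75 · ln(0.466667) = −0.75 · (-0.762139) = 0.5716.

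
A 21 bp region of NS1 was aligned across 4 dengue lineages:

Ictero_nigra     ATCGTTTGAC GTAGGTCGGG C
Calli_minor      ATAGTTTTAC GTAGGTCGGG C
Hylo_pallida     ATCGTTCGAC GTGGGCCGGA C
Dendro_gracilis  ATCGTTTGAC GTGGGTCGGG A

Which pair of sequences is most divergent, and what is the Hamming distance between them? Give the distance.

6

Pairwise Hamming distances:
  Ictero_nigra vs Calli_minor: 2
  Ictero_nigra vs Hylo_pallida: 4
  Ictero_nigra vs Dendro_gracilis: 2
  Calli_minor vs Hylo_pallida: 6
  Calli_minor vs Dendro_gracilis: 4
  Hylo_pallida vs Dendro_gracilis: 4
The largest is 6, between Calli_minor and Hylo_pallida.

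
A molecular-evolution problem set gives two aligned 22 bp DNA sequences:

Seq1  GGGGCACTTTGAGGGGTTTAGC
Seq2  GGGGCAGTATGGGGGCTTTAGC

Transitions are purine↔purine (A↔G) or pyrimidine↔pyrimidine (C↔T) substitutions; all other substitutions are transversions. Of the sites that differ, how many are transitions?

Differing sites — 7:C/G (Tv); 9:T/A (Tv); 12:A/G (Ti); 16:G/C (Tv).
Of the 4 differences, 1 transition and 3 transversions, so the answer is 1.

1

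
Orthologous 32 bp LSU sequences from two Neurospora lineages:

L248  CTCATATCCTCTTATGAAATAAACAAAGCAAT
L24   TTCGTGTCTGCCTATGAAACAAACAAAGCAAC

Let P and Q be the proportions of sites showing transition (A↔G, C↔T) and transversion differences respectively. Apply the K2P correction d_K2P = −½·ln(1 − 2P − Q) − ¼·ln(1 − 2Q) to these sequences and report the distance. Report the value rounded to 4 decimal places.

0.3324

The sequences differ at positions 1 (C/T, transition), 4 (A/G, transition), 6 (A/G, transition), 9 (C/T, transition), 10 (T/G, transversion), 12 (T/C, transition), 20 (T/C, transition), 32 (T/C, transition).
Of the 8 differences, 7 transitions and 1 transversion over 32 sites: P = 7/32 = 0.218750, Q = 1/32 = 0.031250.
d = −0.5·ln(0.531250) − 0.25·ln(0.937500) = −0.5·(-0.632523) − 0.25·(-0.064539) = 0.3324.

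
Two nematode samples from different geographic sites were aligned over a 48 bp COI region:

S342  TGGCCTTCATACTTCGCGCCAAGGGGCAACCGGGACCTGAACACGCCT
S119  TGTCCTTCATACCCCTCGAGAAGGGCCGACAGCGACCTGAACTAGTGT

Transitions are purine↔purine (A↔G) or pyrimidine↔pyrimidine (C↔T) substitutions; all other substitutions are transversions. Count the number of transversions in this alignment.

Differing sites — 3:G/T (Tv); 13:T/C (Ti); 14:T/C (Ti); 16:G/T (Tv); 19:C/A (Tv); 20:C/G (Tv); 26:G/C (Tv); 28:A/G (Ti); 31:C/A (Tv); 33:G/C (Tv); 43:A/T (Tv); 44:C/A (Tv); 46:C/T (Ti); 47:C/G (Tv).
Of the 14 differences, 4 transitions and 10 transversions, so the answer is 10.

10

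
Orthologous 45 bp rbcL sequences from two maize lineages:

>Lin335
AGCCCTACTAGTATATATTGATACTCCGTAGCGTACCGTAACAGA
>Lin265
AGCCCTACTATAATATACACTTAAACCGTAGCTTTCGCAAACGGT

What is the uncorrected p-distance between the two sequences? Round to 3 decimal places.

The sequences differ at positions 11 (G/T), 12 (T/A), 18 (T/C), 19 (T/A), 20 (G/C), 21 (A/T), 24 (C/A), 25 (T/A), 33 (G/T), 35 (A/T), 37 (C/G), 38 (G/C), 39 (T/A), 43 (A/G), 45 (A/T).
There are 15 differences over 45 sites, so p = 15/45 = 0.333.

0.333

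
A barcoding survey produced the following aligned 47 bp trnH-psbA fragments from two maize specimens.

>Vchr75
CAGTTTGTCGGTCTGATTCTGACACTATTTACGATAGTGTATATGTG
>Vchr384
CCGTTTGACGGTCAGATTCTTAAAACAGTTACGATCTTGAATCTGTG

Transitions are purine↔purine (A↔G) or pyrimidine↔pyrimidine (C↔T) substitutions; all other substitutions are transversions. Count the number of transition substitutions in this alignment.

Differing sites — 2:A/C (Tv); 8:T/A (Tv); 14:T/A (Tv); 21:G/T (Tv); 23:C/A (Tv); 25:C/A (Tv); 26:T/C (Ti); 28:T/G (Tv); 36:A/C (Tv); 37:G/T (Tv); 40:T/A (Tv); 43:A/C (Tv).
Of the 12 differences, 1 transition and 11 transversions, so the answer is 1.

1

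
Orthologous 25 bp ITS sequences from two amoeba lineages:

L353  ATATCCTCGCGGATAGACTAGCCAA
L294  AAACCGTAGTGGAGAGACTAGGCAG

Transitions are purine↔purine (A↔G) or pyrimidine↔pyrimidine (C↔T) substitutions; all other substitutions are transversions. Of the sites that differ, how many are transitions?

3

The sequences differ at positions 2 (T/A, transversion), 4 (T/C, transition), 6 (C/G, transversion), 8 (C/A, transversion), 10 (C/T, transition), 14 (T/G, transversion), 22 (C/G, transversion), 25 (A/G, transition).
Of the 8 differences, 3 transitions and 5 transversions, so the answer is 3.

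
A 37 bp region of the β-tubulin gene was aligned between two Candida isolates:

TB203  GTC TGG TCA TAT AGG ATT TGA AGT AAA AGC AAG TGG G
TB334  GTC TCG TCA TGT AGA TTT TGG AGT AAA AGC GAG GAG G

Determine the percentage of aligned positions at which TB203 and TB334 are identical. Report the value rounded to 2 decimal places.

Mismatches occur at site 5 (G↔C), site 11 (A↔G), site 15 (G↔A), site 16 (A↔T), site 21 (A↔G), site 31 (A↔G), site 34 (T↔G), site 35 (G↔A).
29 of the 37 sites match, so the percent identity is 29/37 × 100 = 78.38%.

78.38%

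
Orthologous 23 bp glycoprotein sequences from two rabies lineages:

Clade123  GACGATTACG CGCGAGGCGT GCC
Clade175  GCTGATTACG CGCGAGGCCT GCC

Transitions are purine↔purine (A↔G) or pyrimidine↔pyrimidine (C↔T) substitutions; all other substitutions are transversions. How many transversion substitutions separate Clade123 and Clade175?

Differing sites — 2:A/C (Tv); 3:C/T (Ti); 19:G/C (Tv).
Of the 3 differences, 1 transition and 2 transversions, so the answer is 2.

2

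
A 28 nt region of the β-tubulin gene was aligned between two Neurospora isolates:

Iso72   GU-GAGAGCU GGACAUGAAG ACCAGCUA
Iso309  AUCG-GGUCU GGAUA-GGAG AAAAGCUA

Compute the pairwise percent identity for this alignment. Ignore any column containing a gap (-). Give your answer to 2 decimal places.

72.00%

Excluding the 3 gap columns leaves 25 comparable sites.
The sequences differ at positions 1 (G/A), 7 (A/G), 8 (G/U), 14 (C/U), 18 (A/G), 22 (C/A), 23 (C/A).
18 of the 25 comparable sites match, so the percent identity is 18/25 × 100 = 72.00%.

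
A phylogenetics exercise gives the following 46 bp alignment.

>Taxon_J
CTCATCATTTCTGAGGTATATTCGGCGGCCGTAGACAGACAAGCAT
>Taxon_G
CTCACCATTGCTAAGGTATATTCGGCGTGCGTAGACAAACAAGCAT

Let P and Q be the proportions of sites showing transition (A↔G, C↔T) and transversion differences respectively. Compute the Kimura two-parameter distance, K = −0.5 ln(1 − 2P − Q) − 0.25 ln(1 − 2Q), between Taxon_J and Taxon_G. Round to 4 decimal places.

Mismatches occur at site 5 (T/C, transition), site 10 (T/G, transversion), site 13 (G/A, transition), site 28 (G/T, transversion), site 29 (C/G, transversion), site 38 (G/A, transition).
Of the 6 differences, 3 transitions and 3 transversions over 46 sites: P = 3/46 = 0.065217, Q = 3/46 = 0.065217.
d = −0.5·ln(0.804349) − 0.25·ln(0.869566) = −0.5·(-0.217722) − 0.25·(-0.139761) = 0.1438.

0.1438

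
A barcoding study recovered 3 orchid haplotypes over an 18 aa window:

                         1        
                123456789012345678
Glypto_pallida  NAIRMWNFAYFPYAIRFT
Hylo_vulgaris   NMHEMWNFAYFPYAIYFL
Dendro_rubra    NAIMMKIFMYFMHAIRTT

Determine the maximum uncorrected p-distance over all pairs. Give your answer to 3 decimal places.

0.611

Pairwise Hamming distances:
  Glypto_pallida vs Hylo_vulgaris: 5
  Glypto_pallida vs Dendro_rubra: 7
  Hylo_vulgaris vs Dendro_rubra: 11
The largest is 11 mismatches, between Hylo_vulgaris and Dendro_rubra; p = 11/18 = 0.611.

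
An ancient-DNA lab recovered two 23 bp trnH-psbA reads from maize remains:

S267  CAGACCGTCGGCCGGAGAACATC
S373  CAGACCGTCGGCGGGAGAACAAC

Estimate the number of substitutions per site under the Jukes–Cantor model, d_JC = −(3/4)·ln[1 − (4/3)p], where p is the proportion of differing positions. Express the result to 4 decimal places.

0.0924

Differing sites — 13:C/G; 22:T/A.
p = 2/23 = 0.086957.
d = −0.75 · ln(1 − (4/3)·0.086957) = −0.75 · ln(0.884057) = −0.75 · (-0.123234) = 0.0924.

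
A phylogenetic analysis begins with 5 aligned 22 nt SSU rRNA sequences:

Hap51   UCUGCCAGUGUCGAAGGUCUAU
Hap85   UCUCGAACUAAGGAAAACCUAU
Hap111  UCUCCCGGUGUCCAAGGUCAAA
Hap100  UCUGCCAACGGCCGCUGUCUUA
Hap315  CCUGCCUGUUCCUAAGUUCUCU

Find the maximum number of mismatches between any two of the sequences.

Pairwise Hamming distances:
  Hap51 vs Hap85: 10
  Hap51 vs Hap111: 5
  Hap51 vs Hap100: 9
  Hap51 vs Hap315: 7
  Hap85 vs Hap111: 13
  Hap85 vs Hap100: 16
  Hap85 vs Hap315: 14
  Hap111 vs Hap100: 10
  Hap111 vs Hap315: 10
  Hap100 vs Hap315: 13
The largest is 16, between Hap85 and Hap100.

16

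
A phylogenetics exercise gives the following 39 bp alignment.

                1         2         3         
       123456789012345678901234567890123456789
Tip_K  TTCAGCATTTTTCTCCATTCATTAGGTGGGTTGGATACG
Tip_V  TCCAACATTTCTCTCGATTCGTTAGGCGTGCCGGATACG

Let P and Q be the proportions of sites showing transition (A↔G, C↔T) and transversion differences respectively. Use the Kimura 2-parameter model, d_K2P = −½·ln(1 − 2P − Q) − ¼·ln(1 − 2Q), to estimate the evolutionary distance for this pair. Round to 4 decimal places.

0.2911

The sequences differ at positions 2 (T/C, transition), 5 (G/A, transition), 11 (T/C, transition), 16 (C/G, transversion), 21 (A/G, transition), 27 (T/C, transition), 29 (G/T, transversion), 31 (T/C, transition), 32 (T/C, transition).
Of the 9 differences, 7 transitions and 2 transversions over 39 sites: P = 7/39 = 0.179487, Q = 2/39 = 0.051282.
d = −0.5·ln(0.589744) − 0.25·ln(0.897436) = −0.5·(-0.528067) − 0.25·(-0.108213) = 0.2911.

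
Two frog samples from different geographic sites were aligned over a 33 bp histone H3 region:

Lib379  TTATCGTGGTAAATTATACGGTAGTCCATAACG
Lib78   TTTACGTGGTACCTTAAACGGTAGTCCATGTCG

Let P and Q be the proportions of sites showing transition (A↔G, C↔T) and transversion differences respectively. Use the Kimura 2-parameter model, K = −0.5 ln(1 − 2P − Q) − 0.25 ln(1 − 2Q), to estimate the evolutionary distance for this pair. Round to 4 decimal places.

0.2518

Mismatches occur at site 3 (A↔T, transversion), site 4 (T↔A, transversion), site 12 (A↔C, transversion), site 13 (A↔C, transversion), site 17 (T↔A, transversion), site 30 (A↔G, transition), site 31 (A↔T, transversion).
Of the 7 differences, 1 transition and 6 transversions over 33 sites: P = 1/33 = 0.030303, Q = 6/33 = 0.181818.
d = −0.5·ln(0.757576) − 0.25·ln(0.636364) = −0.5·(-0.277631) − 0.25·(-0.451985) = 0.2518.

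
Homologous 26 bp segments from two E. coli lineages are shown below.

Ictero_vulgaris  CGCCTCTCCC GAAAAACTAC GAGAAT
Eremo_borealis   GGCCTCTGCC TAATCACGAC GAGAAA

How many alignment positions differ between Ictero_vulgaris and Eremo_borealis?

Mismatches occur at site 1 (C↔G), site 8 (C↔G), site 11 (G↔T), site 14 (A↔T), site 15 (A↔C), site 18 (T↔G), site 26 (T↔A).
That gives 7 mismatches out of 26 aligned sites, so the Hamming distance is 7.

7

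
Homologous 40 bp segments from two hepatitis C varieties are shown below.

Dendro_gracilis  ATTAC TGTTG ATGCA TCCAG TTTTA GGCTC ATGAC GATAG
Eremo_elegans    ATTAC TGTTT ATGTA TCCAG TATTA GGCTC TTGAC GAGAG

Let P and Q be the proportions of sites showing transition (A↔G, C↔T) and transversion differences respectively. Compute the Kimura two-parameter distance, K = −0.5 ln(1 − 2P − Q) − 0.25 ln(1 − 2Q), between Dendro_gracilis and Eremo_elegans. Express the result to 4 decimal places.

0.1370

Differing sites — 10:G/T (Tv); 14:C/T (Ti); 22:T/A (Tv); 31:A/T (Tv); 38:T/G (Tv).
Of the 5 differences, 1 transition and 4 transversions over 40 sites: P = 1/40 = 0.025000, Q = 4/40 = 0.100000.
d = −0.5·ln(0.850000) − 0.25·ln(0.800000) = −0.5·(-0.162519) − 0.25·(-0.223144) = 0.1370.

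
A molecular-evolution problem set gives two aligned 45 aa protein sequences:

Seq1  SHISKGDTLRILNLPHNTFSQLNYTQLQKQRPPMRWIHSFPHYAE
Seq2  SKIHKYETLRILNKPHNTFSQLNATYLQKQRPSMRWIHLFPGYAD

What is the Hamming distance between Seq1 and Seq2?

11

The sequences differ at positions 2 (H/K), 4 (S/H), 6 (G/Y), 7 (D/E), 14 (L/K), 24 (Y/A), 26 (Q/Y), 33 (P/S), 39 (S/L), 42 (H/G), 45 (E/D).
That gives 11 mismatches out of 45 aligned sites, so the Hamming distance is 11.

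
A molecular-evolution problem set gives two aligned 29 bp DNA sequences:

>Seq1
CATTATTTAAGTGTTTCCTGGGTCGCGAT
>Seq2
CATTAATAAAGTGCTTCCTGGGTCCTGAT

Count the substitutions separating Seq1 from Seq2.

5

Differing sites — 6:T/A; 8:T/A; 14:T/C; 25:G/C; 26:C/T.
That gives 5 mismatches out of 29 aligned sites, so the Hamming distance is 5.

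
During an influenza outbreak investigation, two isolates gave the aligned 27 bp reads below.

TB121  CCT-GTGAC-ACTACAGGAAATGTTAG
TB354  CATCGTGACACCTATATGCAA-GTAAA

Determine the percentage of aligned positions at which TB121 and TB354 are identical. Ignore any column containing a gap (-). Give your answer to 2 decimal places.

70.83%

Excluding the 3 gap columns leaves 24 comparable sites.
The sequences differ at positions 2 (C/A), 11 (A/C), 15 (C/T), 17 (G/T), 19 (A/C), 25 (T/A), 27 (G/A).
17 of the 24 comparable sites match, so the percent identity is 17/24 × 100 = 70.83%.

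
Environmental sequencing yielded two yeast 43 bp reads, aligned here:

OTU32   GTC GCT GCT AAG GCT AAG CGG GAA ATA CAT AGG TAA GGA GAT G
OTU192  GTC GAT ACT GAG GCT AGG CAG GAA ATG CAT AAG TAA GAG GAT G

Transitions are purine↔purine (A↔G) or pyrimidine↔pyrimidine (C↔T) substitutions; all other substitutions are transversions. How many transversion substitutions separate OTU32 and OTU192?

Mismatches occur at site 5 (C↔A, transversion), site 7 (G↔A, transition), site 10 (A↔G, transition), site 17 (A↔G, transition), site 20 (G↔A, transition), site 27 (A↔G, transition), site 32 (G↔A, transition), site 38 (G↔A, transition), site 39 (A↔G, transition).
Of the 9 differences, 8 transitions and 1 transversion, so the answer is 1.

1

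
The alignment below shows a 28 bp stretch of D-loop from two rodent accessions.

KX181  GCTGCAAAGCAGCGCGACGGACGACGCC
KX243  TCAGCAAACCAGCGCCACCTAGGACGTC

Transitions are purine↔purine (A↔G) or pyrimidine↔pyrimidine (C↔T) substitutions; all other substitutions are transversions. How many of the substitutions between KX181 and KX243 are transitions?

The sequences differ at positions 1 (G/T, transversion), 3 (T/A, transversion), 9 (G/C, transversion), 16 (G/C, transversion), 19 (G/C, transversion), 20 (G/T, transversion), 22 (C/G, transversion), 27 (C/T, transition).
Of the 8 differences, 1 transition and 7 transversions, so the answer is 1.

1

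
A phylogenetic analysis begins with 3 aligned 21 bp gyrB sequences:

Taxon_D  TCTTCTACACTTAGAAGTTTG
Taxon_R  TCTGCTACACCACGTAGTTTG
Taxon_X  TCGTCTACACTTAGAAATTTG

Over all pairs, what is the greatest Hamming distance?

Pairwise Hamming distances:
  Taxon_D vs Taxon_R: 5
  Taxon_D vs Taxon_X: 2
  Taxon_R vs Taxon_X: 7
The largest is 7, between Taxon_R and Taxon_X.

7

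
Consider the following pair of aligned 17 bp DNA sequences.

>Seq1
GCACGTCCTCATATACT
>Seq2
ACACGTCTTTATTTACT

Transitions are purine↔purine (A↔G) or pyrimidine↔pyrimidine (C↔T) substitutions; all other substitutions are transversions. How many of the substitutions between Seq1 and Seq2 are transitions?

The sequences differ at positions 1 (G/A, transition), 8 (C/T, transition), 10 (C/T, transition), 13 (A/T, transversion).
Of the 4 differences, 3 transitions and 1 transversion, so the answer is 3.

3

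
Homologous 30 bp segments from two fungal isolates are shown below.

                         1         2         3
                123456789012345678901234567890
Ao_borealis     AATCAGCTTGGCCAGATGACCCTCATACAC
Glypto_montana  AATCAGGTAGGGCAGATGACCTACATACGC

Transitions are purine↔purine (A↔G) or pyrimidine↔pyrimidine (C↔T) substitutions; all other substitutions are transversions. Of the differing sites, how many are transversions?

4

Mismatches occur at site 7 (C/G, transversion), site 9 (T/A, transversion), site 12 (C/G, transversion), site 22 (C/T, transition), site 23 (T/A, transversion), site 29 (A/G, transition).
Of the 6 differences, 2 transitions and 4 transversions, so the answer is 4.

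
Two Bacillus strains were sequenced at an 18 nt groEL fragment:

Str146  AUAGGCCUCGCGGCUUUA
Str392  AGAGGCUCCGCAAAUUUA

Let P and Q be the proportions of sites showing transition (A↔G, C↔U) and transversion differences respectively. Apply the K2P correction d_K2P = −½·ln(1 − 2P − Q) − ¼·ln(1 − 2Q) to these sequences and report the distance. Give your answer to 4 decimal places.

Mismatches occur at site 2 (U→G, transversion), site 7 (C→U, transition), site 8 (U→C, transition), site 12 (G→A, transition), site 13 (G→A, transition), site 14 (C→A, transversion).
Of the 6 differences, 4 transitions and 2 transversions over 18 sites: P = 4/18 = 0.222222, Q = 2/18 = 0.111111.
d = −0.5·ln(0.444445) − 0.25·ln(0.777778) = −0.5·(-0.810929) − 0.25·(-0.251314) = 0.4683.

0.4683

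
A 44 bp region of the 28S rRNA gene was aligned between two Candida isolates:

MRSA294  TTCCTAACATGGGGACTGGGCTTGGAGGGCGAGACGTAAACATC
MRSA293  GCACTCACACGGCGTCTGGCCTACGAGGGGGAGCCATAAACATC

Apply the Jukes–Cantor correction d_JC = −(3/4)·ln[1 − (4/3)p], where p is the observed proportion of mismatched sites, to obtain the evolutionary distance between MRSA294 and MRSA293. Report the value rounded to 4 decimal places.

0.3756

Mismatches occur at site 1 (T→G), site 2 (T→C), site 3 (C→A), site 6 (A→C), site 10 (T→C), site 13 (G→C), site 15 (A→T), site 20 (G→C), site 23 (T→A), site 24 (G→C), site 30 (C→G), site 34 (A→C), site 36 (G→A).
p = 13/44 = 0.295455.
d = −0.75 · ln(1 − (4/3)·0.295455) = −0.75 · ln(0.606060) = −0.75 · (-0.500776) = 0.3756.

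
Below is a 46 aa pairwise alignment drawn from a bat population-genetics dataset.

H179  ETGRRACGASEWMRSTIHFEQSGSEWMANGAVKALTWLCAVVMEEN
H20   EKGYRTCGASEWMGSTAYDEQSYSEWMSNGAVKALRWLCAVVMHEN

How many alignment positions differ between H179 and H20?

11

The sequences differ at positions 2 (T/K), 4 (R/Y), 6 (A/T), 14 (R/G), 17 (I/A), 18 (H/Y), 19 (F/D), 23 (G/Y), 28 (A/S), 36 (T/R), 44 (E/H).
That gives 11 mismatches out of 46 aligned sites, so the Hamming distance is 11.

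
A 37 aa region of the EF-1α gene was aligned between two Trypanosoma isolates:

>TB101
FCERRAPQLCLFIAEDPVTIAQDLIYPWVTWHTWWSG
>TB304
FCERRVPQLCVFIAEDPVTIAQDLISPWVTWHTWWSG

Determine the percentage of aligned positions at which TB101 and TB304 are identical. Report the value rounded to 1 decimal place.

91.9%

Mismatches occur at site 6 (A/V), site 11 (L/V), site 26 (Y/S).
34 of the 37 sites match, so the percent identity is 34/37 × 100 = 91.9%.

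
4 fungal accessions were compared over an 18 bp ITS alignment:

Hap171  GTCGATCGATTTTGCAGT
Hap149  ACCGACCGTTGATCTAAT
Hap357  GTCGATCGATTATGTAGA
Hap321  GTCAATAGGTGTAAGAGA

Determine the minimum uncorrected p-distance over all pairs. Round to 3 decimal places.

Pairwise Hamming distances:
  Hap171 vs Hap149: 9
  Hap171 vs Hap357: 3
  Hap171 vs Hap321: 8
  Hap149 vs Hap357: 8
  Hap149 vs Hap321: 12
  Hap357 vs Hap321: 8
The smallest is 3 mismatches, between Hap171 and Hap357; p = 3/18 = 0.167.

0.167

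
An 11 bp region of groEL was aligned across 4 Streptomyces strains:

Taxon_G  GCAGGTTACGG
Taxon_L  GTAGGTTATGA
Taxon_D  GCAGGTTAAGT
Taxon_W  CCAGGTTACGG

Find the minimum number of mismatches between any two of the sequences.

1

Pairwise Hamming distances:
  Taxon_G vs Taxon_L: 3
  Taxon_G vs Taxon_D: 2
  Taxon_G vs Taxon_W: 1
  Taxon_L vs Taxon_D: 3
  Taxon_L vs Taxon_W: 4
  Taxon_D vs Taxon_W: 3
The smallest is 1, between Taxon_G and Taxon_W.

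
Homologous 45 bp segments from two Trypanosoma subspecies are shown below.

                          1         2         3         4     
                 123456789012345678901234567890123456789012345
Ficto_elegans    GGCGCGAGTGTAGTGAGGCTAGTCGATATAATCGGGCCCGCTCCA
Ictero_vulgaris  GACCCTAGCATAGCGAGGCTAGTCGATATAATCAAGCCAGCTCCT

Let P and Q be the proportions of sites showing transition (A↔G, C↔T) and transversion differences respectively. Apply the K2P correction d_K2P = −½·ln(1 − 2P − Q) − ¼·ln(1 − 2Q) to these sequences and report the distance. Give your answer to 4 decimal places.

0.2686

Differing sites — 2:G/A (Ti); 4:G/C (Tv); 6:G/T (Tv); 9:T/C (Ti); 10:G/A (Ti); 14:T/C (Ti); 34:G/A (Ti); 35:G/A (Ti); 39:C/A (Tv); 45:A/T (Tv).
Of the 10 differences, 6 transitions and 4 transversions over 45 sites: P = 6/45 = 0.133333, Q = 4/45 = 0.088889.
d = −0.5·ln(0.644445) − 0.25·ln(0.822222) = −0.5·(-0.439366) − 0.25·(-0.195745) = 0.2686.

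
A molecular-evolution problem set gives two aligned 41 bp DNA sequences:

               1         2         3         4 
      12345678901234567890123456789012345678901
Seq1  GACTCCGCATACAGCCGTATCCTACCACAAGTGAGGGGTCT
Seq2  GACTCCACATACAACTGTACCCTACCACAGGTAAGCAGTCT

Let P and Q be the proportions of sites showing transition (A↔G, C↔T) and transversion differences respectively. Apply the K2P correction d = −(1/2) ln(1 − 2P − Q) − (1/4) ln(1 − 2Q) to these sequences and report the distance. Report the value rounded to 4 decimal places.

0.2402

Differing sites — 7:G/A (Ti); 14:G/A (Ti); 16:C/T (Ti); 20:T/C (Ti); 30:A/G (Ti); 33:G/A (Ti); 36:G/C (Tv); 37:G/A (Ti).
Of the 8 differences, 7 transitions and 1 transversion over 41 sites: P = 7/41 = 0.170732, Q = 1/41 = 0.024390.
d = −0.5·ln(0.634146) − 0.25·ln(0.951220) = −0.5·(-0.455476) − 0.25·(-0.050010) = 0.2402.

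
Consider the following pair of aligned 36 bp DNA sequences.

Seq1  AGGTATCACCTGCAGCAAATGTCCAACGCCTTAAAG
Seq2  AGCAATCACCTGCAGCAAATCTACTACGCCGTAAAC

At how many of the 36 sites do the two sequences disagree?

7

Mismatches occur at site 3 (G→C), site 4 (T→A), site 21 (G→C), site 23 (C→A), site 25 (A→T), site 31 (T→G), site 36 (G→C).
That gives 7 mismatches out of 36 aligned sites, so the Hamming distance is 7.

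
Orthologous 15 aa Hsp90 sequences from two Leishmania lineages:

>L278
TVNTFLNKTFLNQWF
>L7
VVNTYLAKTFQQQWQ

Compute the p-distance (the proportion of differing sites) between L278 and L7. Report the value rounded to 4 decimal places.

The sequences differ at positions 1 (T/V), 5 (F/Y), 7 (N/A), 11 (L/Q), 12 (N/Q), 15 (F/Q).
There are 6 differences over 15 sites, so p = 6/15 = 0.4000.

0.4000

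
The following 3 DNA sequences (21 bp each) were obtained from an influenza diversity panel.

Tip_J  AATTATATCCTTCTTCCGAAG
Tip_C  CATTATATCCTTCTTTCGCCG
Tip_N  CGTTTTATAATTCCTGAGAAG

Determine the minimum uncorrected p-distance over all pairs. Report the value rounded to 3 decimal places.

0.190

Pairwise Hamming distances:
  Tip_J vs Tip_C: 4
  Tip_J vs Tip_N: 8
  Tip_C vs Tip_N: 9
The smallest is 4 mismatches, between Tip_J and Tip_C; p = 4/21 = 0.190.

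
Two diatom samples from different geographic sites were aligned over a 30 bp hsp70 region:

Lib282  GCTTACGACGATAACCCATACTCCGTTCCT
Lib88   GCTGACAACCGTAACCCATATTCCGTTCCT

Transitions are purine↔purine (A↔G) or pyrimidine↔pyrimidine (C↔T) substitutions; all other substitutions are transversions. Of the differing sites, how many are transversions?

Mismatches occur at site 4 (T/G, transversion), site 7 (G/A, transition), site 10 (G/C, transversion), site 11 (A/G, transition), site 21 (C/T, transition).
Of the 5 differences, 3 transitions and 2 transversions, so the answer is 2.

2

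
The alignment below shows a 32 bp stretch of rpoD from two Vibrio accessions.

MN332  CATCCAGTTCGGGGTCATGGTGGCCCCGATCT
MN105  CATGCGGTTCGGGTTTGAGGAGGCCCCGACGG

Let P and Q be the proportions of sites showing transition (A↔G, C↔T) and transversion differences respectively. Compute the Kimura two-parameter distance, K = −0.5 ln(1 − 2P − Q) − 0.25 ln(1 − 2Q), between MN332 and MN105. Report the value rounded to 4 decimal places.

Mismatches occur at site 4 (C→G, transversion), site 6 (A→G, transition), site 14 (G→T, transversion), site 16 (C→T, transition), site 17 (A→G, transition), site 18 (T→A, transversion), site 21 (T→A, transversion), site 30 (T→C, transition), site 31 (C→G, transversion), site 32 (T→G, transversion).
Of the 10 differences, 4 transitions and 6 transversions over 32 sites: P = 4/32 = 0.125000, Q = 6/32 = 0.187500.
d = −0.5·ln(0.562500) − 0.25·ln(0.625000) = −0.5·(-0.575364) − 0.25·(-0.470004) = 0.4052.

0.4052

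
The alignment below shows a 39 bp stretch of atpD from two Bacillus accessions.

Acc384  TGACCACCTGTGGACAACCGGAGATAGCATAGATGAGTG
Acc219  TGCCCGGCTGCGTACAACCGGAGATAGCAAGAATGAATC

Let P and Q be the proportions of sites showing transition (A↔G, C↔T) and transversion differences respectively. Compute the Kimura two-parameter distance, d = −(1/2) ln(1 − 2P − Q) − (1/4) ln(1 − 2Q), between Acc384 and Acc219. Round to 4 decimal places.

The sequences differ at positions 3 (A/C, transversion), 6 (A/G, transition), 7 (C/G, transversion), 11 (T/C, transition), 13 (G/T, transversion), 30 (T/A, transversion), 31 (A/G, transition), 32 (G/A, transition), 37 (G/A, transition), 39 (G/C, transversion).
Of the 10 differences, 5 transitions and 5 transversions over 39 sites: P = 5/39 = 0.128205, Q = 5/39 = 0.128205.
d = −0.5·ln(0.615385) − 0.25·ln(0.743590) = −0.5·(-0.485507) − 0.25·(-0.296265) = 0.3168.

0.3168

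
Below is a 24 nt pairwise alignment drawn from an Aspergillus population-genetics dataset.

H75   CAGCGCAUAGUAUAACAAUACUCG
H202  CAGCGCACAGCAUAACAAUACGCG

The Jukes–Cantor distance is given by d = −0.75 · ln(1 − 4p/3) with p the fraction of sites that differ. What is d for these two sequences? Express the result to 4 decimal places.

0.1367

Differing sites — 8:U/C; 11:U/C; 22:U/G.
p = 3/24 = 0.125000.
d = −0.75 · ln(1 − (4/3)·0.125000) = −0.75 · ln(0.833333) = −0.75 · (-0.182322) = 0.1367.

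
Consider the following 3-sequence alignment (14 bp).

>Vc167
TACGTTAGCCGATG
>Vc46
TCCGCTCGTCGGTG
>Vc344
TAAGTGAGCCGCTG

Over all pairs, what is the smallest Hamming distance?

3

Pairwise Hamming distances:
  Vc167 vs Vc46: 5
  Vc167 vs Vc344: 3
  Vc46 vs Vc344: 7
The smallest is 3, between Vc167 and Vc344.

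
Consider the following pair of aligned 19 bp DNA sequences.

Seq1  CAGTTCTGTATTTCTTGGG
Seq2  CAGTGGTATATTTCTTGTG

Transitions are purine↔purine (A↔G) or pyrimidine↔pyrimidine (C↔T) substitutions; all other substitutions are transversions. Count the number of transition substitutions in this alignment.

1

Differing sites — 5:T/G (Tv); 6:C/G (Tv); 8:G/A (Ti); 18:G/T (Tv).
Of the 4 differences, 1 transition and 3 transversions, so the answer is 1.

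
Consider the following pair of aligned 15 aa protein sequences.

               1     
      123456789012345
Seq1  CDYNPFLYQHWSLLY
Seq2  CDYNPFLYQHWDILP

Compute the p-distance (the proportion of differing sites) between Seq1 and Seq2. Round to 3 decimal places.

0.200

The sequences differ at positions 12 (S/D), 13 (L/I), 15 (Y/P).
There are 3 differences over 15 sites, so p = 3/15 = 0.200.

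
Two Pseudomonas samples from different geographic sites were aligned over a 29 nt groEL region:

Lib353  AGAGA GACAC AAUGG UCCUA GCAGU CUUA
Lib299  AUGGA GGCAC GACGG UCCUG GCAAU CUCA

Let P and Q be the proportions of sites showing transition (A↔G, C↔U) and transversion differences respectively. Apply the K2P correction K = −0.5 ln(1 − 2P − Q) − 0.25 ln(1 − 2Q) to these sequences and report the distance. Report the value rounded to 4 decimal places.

The sequences differ at positions 2 (G/U, transversion), 3 (A/G, transition), 7 (A/G, transition), 11 (A/G, transition), 13 (U/C, transition), 20 (A/G, transition), 24 (G/A, transition), 28 (U/C, transition).
Of the 8 differences, 7 transitions and 1 transversion over 29 sites: P = 7/29 = 0.241379, Q = 1/29 = 0.034483.
d = −0.5·ln(0.482759) − 0.25·ln(0.931034) = −0.5·(-0.728238) − 0.25·(-0.071459) = 0.3820.

0.3820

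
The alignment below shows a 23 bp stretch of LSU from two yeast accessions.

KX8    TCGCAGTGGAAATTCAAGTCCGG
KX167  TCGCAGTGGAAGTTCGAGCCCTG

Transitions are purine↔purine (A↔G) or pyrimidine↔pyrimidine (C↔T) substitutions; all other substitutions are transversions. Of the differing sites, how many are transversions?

The sequences differ at positions 12 (A/G, transition), 16 (A/G, transition), 19 (T/C, transition), 22 (G/T, transversion).
Of the 4 differences, 3 transitions and 1 transversion, so the answer is 1.

1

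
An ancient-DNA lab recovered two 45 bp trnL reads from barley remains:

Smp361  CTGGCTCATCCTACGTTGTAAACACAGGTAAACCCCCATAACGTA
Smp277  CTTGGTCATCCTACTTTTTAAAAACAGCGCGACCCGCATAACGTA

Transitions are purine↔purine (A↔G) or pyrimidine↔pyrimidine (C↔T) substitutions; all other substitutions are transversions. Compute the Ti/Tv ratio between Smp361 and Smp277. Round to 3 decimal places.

0.111

Mismatches occur at site 3 (G/T, transversion), site 5 (C/G, transversion), site 15 (G/T, transversion), site 18 (G/T, transversion), site 23 (C/A, transversion), site 28 (G/C, transversion), site 29 (T/G, transversion), site 30 (A/C, transversion), site 31 (A/G, transition), site 36 (C/G, transversion).
Of the 10 differences, 1 transition and 9 transversions, so Ti/Tv = 1/9 = 0.111.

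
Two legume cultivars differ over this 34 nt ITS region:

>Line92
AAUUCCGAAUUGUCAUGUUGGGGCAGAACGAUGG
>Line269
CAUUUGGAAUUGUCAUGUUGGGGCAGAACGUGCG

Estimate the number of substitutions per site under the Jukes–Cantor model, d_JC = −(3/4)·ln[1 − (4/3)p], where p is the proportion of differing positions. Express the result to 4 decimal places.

0.2012

The sequences differ at positions 1 (A/C), 5 (C/U), 6 (C/G), 31 (A/U), 32 (U/G), 33 (G/C).
p = 6/34 = 0.176471.
d = −0.75 · ln(1 − (4/3)·0.176471) = −0.75 · ln(0.764705) = −0.75 · (-0.268265) = 0.2012.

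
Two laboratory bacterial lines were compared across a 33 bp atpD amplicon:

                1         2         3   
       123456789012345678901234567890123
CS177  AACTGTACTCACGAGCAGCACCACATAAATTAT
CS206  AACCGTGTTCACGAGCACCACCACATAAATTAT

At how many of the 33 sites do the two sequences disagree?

The sequences differ at positions 4 (T/C), 7 (A/G), 8 (C/T), 18 (G/C).
That gives 4 mismatches out of 33 aligned sites, so the Hamming distance is 4.

4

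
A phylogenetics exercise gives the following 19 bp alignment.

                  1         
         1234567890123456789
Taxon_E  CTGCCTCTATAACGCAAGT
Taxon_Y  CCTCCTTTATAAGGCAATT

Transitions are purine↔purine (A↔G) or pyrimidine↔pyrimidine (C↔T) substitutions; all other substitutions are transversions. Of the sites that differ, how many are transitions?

The sequences differ at positions 2 (T/C, transition), 3 (G/T, transversion), 7 (C/T, transition), 13 (C/G, transversion), 18 (G/T, transversion).
Of the 5 differences, 2 transitions and 3 transversions, so the answer is 2.

2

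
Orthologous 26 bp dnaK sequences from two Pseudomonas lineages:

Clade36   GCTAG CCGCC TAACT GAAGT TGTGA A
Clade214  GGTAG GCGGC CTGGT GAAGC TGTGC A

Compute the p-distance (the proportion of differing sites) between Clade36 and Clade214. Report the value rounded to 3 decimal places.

0.346

The sequences differ at positions 2 (C/G), 6 (C/G), 9 (C/G), 11 (T/C), 12 (A/T), 13 (A/G), 14 (C/G), 20 (T/C), 25 (A/C).
There are 9 differences over 26 sites, so p = 9/26 = 0.346.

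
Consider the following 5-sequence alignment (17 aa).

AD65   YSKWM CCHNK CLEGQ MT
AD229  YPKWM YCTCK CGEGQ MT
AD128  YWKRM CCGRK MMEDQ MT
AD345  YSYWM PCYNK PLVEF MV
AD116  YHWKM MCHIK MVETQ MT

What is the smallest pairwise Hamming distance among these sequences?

5

Pairwise Hamming distances:
  AD65 vs AD229: 5
  AD65 vs AD128: 7
  AD65 vs AD345: 8
  AD65 vs AD116: 8
  AD229 vs AD128: 8
  AD229 vs AD345: 11
  AD229 vs AD116: 9
  AD128 vs AD345: 12
  AD128 vs AD116: 8
  AD345 vs AD116: 12
The smallest is 5, between AD65 and AD229.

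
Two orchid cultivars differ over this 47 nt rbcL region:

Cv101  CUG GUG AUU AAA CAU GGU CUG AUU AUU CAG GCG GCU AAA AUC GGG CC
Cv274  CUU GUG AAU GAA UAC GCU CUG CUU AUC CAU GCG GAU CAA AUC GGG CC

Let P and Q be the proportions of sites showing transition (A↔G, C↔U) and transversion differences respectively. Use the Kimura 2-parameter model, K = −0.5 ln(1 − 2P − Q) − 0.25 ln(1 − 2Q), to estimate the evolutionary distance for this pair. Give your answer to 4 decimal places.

Mismatches occur at site 3 (G→U, transversion), site 8 (U→A, transversion), site 10 (A→G, transition), site 13 (C→U, transition), site 15 (U→C, transition), site 17 (G→C, transversion), site 22 (A→C, transversion), site 27 (U→C, transition), site 30 (G→U, transversion), site 35 (C→A, transversion), site 37 (A→C, transversion).
Of the 11 differences, 4 transitions and 7 transversions over 47 sites: P = 4/47 = 0.085106, Q = 7/47 = 0.148936.
d = −0.5·ln(0.680852) − 0.25·ln(0.702128) = −0.5·(-0.384410) − 0.25·(-0.353640) = 0.2806.

0.2806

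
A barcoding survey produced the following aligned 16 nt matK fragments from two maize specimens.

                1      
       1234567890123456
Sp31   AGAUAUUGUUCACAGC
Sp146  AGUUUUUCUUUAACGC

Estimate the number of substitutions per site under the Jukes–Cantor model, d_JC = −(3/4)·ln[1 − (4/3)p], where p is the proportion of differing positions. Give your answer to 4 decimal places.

0.5199

Differing sites — 3:A/U; 5:A/U; 8:G/C; 11:C/U; 13:C/A; 14:A/C.
p = 6/16 = 0.375000.
d = −0.75 · ln(1 − (4/3)·0.375000) = −0.75 · ln(0.500000) = −0.75 · (-0.693147) = 0.5199.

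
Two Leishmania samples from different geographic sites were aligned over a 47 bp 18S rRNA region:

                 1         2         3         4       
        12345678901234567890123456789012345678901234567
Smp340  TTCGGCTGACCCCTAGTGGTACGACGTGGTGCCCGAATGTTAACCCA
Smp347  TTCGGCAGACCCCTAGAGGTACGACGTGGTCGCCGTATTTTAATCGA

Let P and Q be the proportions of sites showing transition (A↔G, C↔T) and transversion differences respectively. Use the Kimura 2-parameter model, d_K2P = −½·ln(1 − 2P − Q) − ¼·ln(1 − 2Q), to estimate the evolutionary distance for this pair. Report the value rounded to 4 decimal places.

0.1947

Differing sites — 7:T/A (Tv); 17:T/A (Tv); 31:G/C (Tv); 32:C/G (Tv); 36:A/T (Tv); 39:G/T (Tv); 44:C/T (Ti); 46:C/G (Tv).
Of the 8 differences, 1 transition and 7 transversions over 47 sites: P = 1/47 = 0.021277, Q = 7/47 = 0.148936.
d = −0.5·ln(0.808510) − 0.25·ln(0.702128) = −0.5·(-0.212562) − 0.25·(-0.353640) = 0.1947.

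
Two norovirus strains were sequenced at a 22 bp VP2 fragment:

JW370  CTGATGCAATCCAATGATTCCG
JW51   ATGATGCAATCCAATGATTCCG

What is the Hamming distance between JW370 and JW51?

1

Differing sites — 1:C/A.
That gives 1 mismatch out of 22 aligned sites, so the Hamming distance is 1.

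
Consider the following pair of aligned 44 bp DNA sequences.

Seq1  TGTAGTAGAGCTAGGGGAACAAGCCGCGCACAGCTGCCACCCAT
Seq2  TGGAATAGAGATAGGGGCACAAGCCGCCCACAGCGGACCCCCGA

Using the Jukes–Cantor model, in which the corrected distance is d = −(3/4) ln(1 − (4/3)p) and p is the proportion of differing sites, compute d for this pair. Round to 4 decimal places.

Mismatches occur at site 3 (T→G), site 5 (G→A), site 11 (C→A), site 18 (A→C), site 28 (G→C), site 35 (T→G), site 37 (C→A), site 39 (A→C), site 43 (A→G), site 44 (T→A).
p = 10/44 = 0.227273.
d = −0.75 · ln(1 − (4/3)·0.227273) = −0.75 · ln(0.696969) = −0.75 · (-0.361014) = 0.2708.

0.2708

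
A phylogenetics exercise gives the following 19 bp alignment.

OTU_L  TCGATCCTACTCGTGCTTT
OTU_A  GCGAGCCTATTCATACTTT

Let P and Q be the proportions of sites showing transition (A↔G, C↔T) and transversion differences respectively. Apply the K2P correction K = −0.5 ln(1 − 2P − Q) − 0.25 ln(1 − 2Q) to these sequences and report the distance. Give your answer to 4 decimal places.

0.3324

The sequences differ at positions 1 (T/G, transversion), 5 (T/G, transversion), 10 (C/T, transition), 13 (G/A, transition), 15 (G/A, transition).
Of the 5 differences, 3 transitions and 2 transversions over 19 sites: P = 3/19 = 0.157895, Q = 2/19 = 0.105263.
d = −0.5·ln(0.578947) − 0.25·ln(0.789474) = −0.5·(-0.546544) − 0.25·(-0.236388) = 0.3324.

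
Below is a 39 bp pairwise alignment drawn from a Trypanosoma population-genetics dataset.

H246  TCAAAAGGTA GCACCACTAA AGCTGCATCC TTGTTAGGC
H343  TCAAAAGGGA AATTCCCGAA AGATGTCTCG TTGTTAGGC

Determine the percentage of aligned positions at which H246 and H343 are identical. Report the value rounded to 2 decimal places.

71.79%

The sequences differ at positions 9 (T/G), 11 (G/A), 12 (C/A), 13 (A/T), 14 (C/T), 16 (A/C), 18 (T/G), 23 (C/A), 26 (C/T), 27 (A/C), 30 (C/G).
28 of the 39 sites match, so the percent identity is 28/39 × 100 = 71.79%.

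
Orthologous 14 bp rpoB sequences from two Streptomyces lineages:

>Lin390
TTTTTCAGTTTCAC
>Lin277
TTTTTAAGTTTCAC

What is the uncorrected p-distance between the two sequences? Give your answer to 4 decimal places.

0.0714

Differing sites — 6:C/A.
There are 1 differences over 14 sites, so p = 1/14 = 0.0714.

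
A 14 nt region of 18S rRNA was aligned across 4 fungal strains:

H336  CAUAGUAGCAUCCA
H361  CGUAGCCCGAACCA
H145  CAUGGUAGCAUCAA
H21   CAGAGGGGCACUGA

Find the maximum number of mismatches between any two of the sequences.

Pairwise Hamming distances:
  H336 vs H361: 6
  H336 vs H145: 2
  H336 vs H21: 6
  H361 vs H145: 8
  H361 vs H21: 9
  H145 vs H21: 7
The largest is 9, between H361 and H21.

9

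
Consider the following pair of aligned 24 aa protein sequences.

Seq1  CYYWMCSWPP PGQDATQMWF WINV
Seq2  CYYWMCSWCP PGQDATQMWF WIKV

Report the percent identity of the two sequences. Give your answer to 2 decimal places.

Differing sites — 9:P/C; 23:N/K.
22 of the 24 sites match, so the percent identity is 22/24 × 100 = 91.67%.

91.67%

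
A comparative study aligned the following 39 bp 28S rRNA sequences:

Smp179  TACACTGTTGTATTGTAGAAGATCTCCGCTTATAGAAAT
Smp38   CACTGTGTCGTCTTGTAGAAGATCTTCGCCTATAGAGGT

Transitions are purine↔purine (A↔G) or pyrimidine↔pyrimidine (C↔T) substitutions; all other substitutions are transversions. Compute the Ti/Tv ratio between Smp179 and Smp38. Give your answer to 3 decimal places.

2.000

Mismatches occur at site 1 (T/C, transition), site 4 (A/T, transversion), site 5 (C/G, transversion), site 9 (T/C, transition), site 12 (A/C, transversion), site 26 (C/T, transition), site 30 (T/C, transition), site 37 (A/G, transition), site 38 (A/G, transition).
Of the 9 differences, 6 transitions and 3 transversions, so Ti/Tv = 6/3 = 2.000.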